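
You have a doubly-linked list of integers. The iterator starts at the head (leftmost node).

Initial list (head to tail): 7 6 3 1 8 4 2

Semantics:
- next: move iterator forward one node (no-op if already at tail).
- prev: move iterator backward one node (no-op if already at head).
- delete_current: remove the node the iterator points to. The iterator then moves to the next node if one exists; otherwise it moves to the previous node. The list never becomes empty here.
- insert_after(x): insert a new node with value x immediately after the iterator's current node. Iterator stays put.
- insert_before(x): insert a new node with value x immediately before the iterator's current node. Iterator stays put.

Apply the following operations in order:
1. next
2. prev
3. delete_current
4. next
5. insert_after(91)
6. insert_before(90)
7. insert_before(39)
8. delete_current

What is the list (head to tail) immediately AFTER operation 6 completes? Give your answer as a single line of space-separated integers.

Answer: 6 90 3 91 1 8 4 2

Derivation:
After 1 (next): list=[7, 6, 3, 1, 8, 4, 2] cursor@6
After 2 (prev): list=[7, 6, 3, 1, 8, 4, 2] cursor@7
After 3 (delete_current): list=[6, 3, 1, 8, 4, 2] cursor@6
After 4 (next): list=[6, 3, 1, 8, 4, 2] cursor@3
After 5 (insert_after(91)): list=[6, 3, 91, 1, 8, 4, 2] cursor@3
After 6 (insert_before(90)): list=[6, 90, 3, 91, 1, 8, 4, 2] cursor@3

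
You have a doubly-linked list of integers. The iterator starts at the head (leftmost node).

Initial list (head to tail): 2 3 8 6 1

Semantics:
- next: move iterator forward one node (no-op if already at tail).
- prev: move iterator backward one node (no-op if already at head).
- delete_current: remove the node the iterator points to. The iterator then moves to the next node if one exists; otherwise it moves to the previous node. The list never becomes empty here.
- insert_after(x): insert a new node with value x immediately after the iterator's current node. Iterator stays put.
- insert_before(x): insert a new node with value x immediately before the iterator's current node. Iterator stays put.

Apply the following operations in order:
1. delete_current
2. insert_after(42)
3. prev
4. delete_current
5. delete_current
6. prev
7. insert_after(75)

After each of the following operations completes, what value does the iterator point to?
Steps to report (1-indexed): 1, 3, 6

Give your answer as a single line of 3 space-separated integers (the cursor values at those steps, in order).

Answer: 3 3 8

Derivation:
After 1 (delete_current): list=[3, 8, 6, 1] cursor@3
After 2 (insert_after(42)): list=[3, 42, 8, 6, 1] cursor@3
After 3 (prev): list=[3, 42, 8, 6, 1] cursor@3
After 4 (delete_current): list=[42, 8, 6, 1] cursor@42
After 5 (delete_current): list=[8, 6, 1] cursor@8
After 6 (prev): list=[8, 6, 1] cursor@8
After 7 (insert_after(75)): list=[8, 75, 6, 1] cursor@8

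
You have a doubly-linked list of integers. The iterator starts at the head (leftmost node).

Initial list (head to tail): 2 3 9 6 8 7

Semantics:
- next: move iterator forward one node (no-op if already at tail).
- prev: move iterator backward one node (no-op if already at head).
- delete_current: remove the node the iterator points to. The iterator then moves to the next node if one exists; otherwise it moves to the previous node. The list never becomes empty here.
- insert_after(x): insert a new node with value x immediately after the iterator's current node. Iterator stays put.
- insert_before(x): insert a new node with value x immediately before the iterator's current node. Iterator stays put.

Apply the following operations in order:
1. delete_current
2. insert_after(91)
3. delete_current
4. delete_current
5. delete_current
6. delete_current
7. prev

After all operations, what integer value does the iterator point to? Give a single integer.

Answer: 8

Derivation:
After 1 (delete_current): list=[3, 9, 6, 8, 7] cursor@3
After 2 (insert_after(91)): list=[3, 91, 9, 6, 8, 7] cursor@3
After 3 (delete_current): list=[91, 9, 6, 8, 7] cursor@91
After 4 (delete_current): list=[9, 6, 8, 7] cursor@9
After 5 (delete_current): list=[6, 8, 7] cursor@6
After 6 (delete_current): list=[8, 7] cursor@8
After 7 (prev): list=[8, 7] cursor@8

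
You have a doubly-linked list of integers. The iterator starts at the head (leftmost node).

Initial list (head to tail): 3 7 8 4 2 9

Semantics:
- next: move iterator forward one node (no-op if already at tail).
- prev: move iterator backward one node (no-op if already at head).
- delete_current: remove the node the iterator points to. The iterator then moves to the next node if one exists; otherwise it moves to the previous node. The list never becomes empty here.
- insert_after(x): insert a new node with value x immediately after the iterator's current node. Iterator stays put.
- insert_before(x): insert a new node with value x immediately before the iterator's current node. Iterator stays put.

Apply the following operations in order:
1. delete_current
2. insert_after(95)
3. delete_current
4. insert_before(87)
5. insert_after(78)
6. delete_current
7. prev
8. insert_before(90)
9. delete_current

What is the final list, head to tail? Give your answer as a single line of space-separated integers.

Answer: 90 78 8 4 2 9

Derivation:
After 1 (delete_current): list=[7, 8, 4, 2, 9] cursor@7
After 2 (insert_after(95)): list=[7, 95, 8, 4, 2, 9] cursor@7
After 3 (delete_current): list=[95, 8, 4, 2, 9] cursor@95
After 4 (insert_before(87)): list=[87, 95, 8, 4, 2, 9] cursor@95
After 5 (insert_after(78)): list=[87, 95, 78, 8, 4, 2, 9] cursor@95
After 6 (delete_current): list=[87, 78, 8, 4, 2, 9] cursor@78
After 7 (prev): list=[87, 78, 8, 4, 2, 9] cursor@87
After 8 (insert_before(90)): list=[90, 87, 78, 8, 4, 2, 9] cursor@87
After 9 (delete_current): list=[90, 78, 8, 4, 2, 9] cursor@78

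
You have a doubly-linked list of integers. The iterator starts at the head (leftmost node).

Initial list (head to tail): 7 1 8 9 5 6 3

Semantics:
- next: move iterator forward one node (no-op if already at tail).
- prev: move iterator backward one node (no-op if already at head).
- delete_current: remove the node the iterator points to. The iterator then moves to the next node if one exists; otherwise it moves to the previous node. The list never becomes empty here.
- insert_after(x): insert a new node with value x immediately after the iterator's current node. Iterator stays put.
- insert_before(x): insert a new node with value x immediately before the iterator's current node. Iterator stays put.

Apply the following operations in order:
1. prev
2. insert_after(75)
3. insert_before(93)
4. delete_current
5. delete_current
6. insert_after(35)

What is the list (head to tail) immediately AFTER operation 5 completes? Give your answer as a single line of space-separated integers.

Answer: 93 1 8 9 5 6 3

Derivation:
After 1 (prev): list=[7, 1, 8, 9, 5, 6, 3] cursor@7
After 2 (insert_after(75)): list=[7, 75, 1, 8, 9, 5, 6, 3] cursor@7
After 3 (insert_before(93)): list=[93, 7, 75, 1, 8, 9, 5, 6, 3] cursor@7
After 4 (delete_current): list=[93, 75, 1, 8, 9, 5, 6, 3] cursor@75
After 5 (delete_current): list=[93, 1, 8, 9, 5, 6, 3] cursor@1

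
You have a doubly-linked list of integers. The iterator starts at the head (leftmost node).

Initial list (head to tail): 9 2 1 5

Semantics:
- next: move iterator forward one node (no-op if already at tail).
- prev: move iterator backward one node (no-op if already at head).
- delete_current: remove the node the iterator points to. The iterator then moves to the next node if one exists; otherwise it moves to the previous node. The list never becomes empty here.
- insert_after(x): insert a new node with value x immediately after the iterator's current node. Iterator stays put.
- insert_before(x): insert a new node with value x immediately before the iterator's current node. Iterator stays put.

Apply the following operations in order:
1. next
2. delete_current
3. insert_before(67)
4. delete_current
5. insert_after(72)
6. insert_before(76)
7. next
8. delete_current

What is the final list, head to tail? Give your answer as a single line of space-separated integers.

After 1 (next): list=[9, 2, 1, 5] cursor@2
After 2 (delete_current): list=[9, 1, 5] cursor@1
After 3 (insert_before(67)): list=[9, 67, 1, 5] cursor@1
After 4 (delete_current): list=[9, 67, 5] cursor@5
After 5 (insert_after(72)): list=[9, 67, 5, 72] cursor@5
After 6 (insert_before(76)): list=[9, 67, 76, 5, 72] cursor@5
After 7 (next): list=[9, 67, 76, 5, 72] cursor@72
After 8 (delete_current): list=[9, 67, 76, 5] cursor@5

Answer: 9 67 76 5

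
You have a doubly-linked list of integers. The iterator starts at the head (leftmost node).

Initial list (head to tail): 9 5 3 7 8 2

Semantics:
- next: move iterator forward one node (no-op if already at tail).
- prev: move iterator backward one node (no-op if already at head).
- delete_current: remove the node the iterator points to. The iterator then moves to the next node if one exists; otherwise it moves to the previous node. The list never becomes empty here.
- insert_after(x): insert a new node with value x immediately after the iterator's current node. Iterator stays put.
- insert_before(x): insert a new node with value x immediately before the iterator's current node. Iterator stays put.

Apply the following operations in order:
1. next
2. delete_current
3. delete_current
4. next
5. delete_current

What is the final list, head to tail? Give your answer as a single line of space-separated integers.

After 1 (next): list=[9, 5, 3, 7, 8, 2] cursor@5
After 2 (delete_current): list=[9, 3, 7, 8, 2] cursor@3
After 3 (delete_current): list=[9, 7, 8, 2] cursor@7
After 4 (next): list=[9, 7, 8, 2] cursor@8
After 5 (delete_current): list=[9, 7, 2] cursor@2

Answer: 9 7 2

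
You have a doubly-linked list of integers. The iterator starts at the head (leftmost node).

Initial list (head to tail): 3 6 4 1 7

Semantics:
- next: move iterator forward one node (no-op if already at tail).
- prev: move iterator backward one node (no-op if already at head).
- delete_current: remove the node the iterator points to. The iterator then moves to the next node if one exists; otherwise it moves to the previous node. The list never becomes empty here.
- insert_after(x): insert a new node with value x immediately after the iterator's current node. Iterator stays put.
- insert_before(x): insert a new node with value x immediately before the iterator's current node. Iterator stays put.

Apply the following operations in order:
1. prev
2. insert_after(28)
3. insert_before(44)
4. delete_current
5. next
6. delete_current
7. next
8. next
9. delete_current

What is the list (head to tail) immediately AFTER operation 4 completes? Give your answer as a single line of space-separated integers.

After 1 (prev): list=[3, 6, 4, 1, 7] cursor@3
After 2 (insert_after(28)): list=[3, 28, 6, 4, 1, 7] cursor@3
After 3 (insert_before(44)): list=[44, 3, 28, 6, 4, 1, 7] cursor@3
After 4 (delete_current): list=[44, 28, 6, 4, 1, 7] cursor@28

Answer: 44 28 6 4 1 7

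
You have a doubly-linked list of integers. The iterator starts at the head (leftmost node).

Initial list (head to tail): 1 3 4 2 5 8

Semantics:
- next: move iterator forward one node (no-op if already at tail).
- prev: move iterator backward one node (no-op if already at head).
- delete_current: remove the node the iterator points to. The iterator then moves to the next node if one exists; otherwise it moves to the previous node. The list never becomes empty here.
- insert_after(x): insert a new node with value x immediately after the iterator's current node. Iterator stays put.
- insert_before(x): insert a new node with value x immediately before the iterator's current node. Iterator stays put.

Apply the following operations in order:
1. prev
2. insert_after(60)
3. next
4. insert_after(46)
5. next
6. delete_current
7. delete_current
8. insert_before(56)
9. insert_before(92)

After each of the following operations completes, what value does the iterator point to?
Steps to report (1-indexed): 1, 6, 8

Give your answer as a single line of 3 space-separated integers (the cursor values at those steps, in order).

After 1 (prev): list=[1, 3, 4, 2, 5, 8] cursor@1
After 2 (insert_after(60)): list=[1, 60, 3, 4, 2, 5, 8] cursor@1
After 3 (next): list=[1, 60, 3, 4, 2, 5, 8] cursor@60
After 4 (insert_after(46)): list=[1, 60, 46, 3, 4, 2, 5, 8] cursor@60
After 5 (next): list=[1, 60, 46, 3, 4, 2, 5, 8] cursor@46
After 6 (delete_current): list=[1, 60, 3, 4, 2, 5, 8] cursor@3
After 7 (delete_current): list=[1, 60, 4, 2, 5, 8] cursor@4
After 8 (insert_before(56)): list=[1, 60, 56, 4, 2, 5, 8] cursor@4
After 9 (insert_before(92)): list=[1, 60, 56, 92, 4, 2, 5, 8] cursor@4

Answer: 1 3 4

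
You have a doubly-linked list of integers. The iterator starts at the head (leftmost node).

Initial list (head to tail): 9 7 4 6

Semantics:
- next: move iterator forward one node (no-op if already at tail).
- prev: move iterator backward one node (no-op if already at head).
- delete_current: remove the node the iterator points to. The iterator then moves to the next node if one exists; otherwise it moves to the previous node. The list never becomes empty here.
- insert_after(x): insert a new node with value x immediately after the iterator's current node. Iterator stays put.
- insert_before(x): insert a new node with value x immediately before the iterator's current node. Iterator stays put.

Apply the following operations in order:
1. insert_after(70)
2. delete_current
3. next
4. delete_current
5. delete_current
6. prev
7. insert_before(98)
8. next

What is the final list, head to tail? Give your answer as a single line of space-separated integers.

After 1 (insert_after(70)): list=[9, 70, 7, 4, 6] cursor@9
After 2 (delete_current): list=[70, 7, 4, 6] cursor@70
After 3 (next): list=[70, 7, 4, 6] cursor@7
After 4 (delete_current): list=[70, 4, 6] cursor@4
After 5 (delete_current): list=[70, 6] cursor@6
After 6 (prev): list=[70, 6] cursor@70
After 7 (insert_before(98)): list=[98, 70, 6] cursor@70
After 8 (next): list=[98, 70, 6] cursor@6

Answer: 98 70 6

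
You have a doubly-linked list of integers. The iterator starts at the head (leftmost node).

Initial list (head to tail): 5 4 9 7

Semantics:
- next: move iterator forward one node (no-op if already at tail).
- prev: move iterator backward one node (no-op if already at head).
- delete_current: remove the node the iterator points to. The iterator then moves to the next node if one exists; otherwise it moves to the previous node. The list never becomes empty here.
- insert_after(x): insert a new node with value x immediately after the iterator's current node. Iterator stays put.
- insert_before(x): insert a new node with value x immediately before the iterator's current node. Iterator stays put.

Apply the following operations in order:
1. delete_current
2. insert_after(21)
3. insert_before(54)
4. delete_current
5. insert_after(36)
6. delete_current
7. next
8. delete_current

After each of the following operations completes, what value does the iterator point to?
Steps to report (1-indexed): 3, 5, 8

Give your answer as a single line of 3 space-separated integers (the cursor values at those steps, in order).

Answer: 4 21 7

Derivation:
After 1 (delete_current): list=[4, 9, 7] cursor@4
After 2 (insert_after(21)): list=[4, 21, 9, 7] cursor@4
After 3 (insert_before(54)): list=[54, 4, 21, 9, 7] cursor@4
After 4 (delete_current): list=[54, 21, 9, 7] cursor@21
After 5 (insert_after(36)): list=[54, 21, 36, 9, 7] cursor@21
After 6 (delete_current): list=[54, 36, 9, 7] cursor@36
After 7 (next): list=[54, 36, 9, 7] cursor@9
After 8 (delete_current): list=[54, 36, 7] cursor@7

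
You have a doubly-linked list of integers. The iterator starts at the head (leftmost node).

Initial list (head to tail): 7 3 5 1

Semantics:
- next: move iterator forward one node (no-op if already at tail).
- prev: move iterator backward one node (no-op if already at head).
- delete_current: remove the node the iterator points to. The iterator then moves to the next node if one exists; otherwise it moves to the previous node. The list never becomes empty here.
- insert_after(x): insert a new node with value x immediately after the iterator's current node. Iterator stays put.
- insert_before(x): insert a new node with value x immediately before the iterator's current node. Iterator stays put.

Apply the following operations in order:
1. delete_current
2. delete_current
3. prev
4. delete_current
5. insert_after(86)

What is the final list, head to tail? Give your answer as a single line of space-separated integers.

Answer: 1 86

Derivation:
After 1 (delete_current): list=[3, 5, 1] cursor@3
After 2 (delete_current): list=[5, 1] cursor@5
After 3 (prev): list=[5, 1] cursor@5
After 4 (delete_current): list=[1] cursor@1
After 5 (insert_after(86)): list=[1, 86] cursor@1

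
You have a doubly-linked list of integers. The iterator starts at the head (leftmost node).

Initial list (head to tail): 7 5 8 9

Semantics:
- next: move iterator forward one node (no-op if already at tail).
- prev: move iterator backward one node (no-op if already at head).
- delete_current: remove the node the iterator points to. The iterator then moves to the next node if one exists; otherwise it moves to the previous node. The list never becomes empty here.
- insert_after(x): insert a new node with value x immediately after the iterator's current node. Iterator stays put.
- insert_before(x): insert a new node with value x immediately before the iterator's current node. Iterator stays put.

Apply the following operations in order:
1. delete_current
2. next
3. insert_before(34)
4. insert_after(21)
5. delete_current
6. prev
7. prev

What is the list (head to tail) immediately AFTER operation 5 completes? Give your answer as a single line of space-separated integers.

Answer: 5 34 21 9

Derivation:
After 1 (delete_current): list=[5, 8, 9] cursor@5
After 2 (next): list=[5, 8, 9] cursor@8
After 3 (insert_before(34)): list=[5, 34, 8, 9] cursor@8
After 4 (insert_after(21)): list=[5, 34, 8, 21, 9] cursor@8
After 5 (delete_current): list=[5, 34, 21, 9] cursor@21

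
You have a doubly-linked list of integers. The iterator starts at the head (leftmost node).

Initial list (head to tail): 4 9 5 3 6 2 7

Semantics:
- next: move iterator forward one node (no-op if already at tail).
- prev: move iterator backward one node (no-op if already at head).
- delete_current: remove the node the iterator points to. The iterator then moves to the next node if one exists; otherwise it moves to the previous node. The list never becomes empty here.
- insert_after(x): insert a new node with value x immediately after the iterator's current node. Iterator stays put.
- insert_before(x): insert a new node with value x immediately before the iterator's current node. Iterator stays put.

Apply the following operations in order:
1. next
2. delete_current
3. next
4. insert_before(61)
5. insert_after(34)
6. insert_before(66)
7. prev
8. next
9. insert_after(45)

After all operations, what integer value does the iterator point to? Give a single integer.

After 1 (next): list=[4, 9, 5, 3, 6, 2, 7] cursor@9
After 2 (delete_current): list=[4, 5, 3, 6, 2, 7] cursor@5
After 3 (next): list=[4, 5, 3, 6, 2, 7] cursor@3
After 4 (insert_before(61)): list=[4, 5, 61, 3, 6, 2, 7] cursor@3
After 5 (insert_after(34)): list=[4, 5, 61, 3, 34, 6, 2, 7] cursor@3
After 6 (insert_before(66)): list=[4, 5, 61, 66, 3, 34, 6, 2, 7] cursor@3
After 7 (prev): list=[4, 5, 61, 66, 3, 34, 6, 2, 7] cursor@66
After 8 (next): list=[4, 5, 61, 66, 3, 34, 6, 2, 7] cursor@3
After 9 (insert_after(45)): list=[4, 5, 61, 66, 3, 45, 34, 6, 2, 7] cursor@3

Answer: 3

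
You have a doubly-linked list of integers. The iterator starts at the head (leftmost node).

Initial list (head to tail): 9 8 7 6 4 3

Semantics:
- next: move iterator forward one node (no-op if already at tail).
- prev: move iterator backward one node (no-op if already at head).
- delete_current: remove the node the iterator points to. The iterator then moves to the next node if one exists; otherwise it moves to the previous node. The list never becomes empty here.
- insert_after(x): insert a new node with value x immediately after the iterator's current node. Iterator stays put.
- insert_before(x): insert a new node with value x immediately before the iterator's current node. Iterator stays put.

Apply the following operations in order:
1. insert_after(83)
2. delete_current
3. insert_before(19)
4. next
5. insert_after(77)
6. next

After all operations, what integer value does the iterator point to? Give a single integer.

After 1 (insert_after(83)): list=[9, 83, 8, 7, 6, 4, 3] cursor@9
After 2 (delete_current): list=[83, 8, 7, 6, 4, 3] cursor@83
After 3 (insert_before(19)): list=[19, 83, 8, 7, 6, 4, 3] cursor@83
After 4 (next): list=[19, 83, 8, 7, 6, 4, 3] cursor@8
After 5 (insert_after(77)): list=[19, 83, 8, 77, 7, 6, 4, 3] cursor@8
After 6 (next): list=[19, 83, 8, 77, 7, 6, 4, 3] cursor@77

Answer: 77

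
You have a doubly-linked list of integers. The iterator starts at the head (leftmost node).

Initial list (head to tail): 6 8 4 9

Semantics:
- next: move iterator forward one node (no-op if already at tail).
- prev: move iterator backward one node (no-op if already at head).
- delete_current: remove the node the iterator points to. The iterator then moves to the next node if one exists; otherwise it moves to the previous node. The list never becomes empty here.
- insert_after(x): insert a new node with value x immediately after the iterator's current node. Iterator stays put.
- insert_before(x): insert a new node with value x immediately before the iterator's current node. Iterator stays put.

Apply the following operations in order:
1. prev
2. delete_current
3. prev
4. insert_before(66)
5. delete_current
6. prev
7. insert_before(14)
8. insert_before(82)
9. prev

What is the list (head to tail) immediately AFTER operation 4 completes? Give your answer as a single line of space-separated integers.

After 1 (prev): list=[6, 8, 4, 9] cursor@6
After 2 (delete_current): list=[8, 4, 9] cursor@8
After 3 (prev): list=[8, 4, 9] cursor@8
After 4 (insert_before(66)): list=[66, 8, 4, 9] cursor@8

Answer: 66 8 4 9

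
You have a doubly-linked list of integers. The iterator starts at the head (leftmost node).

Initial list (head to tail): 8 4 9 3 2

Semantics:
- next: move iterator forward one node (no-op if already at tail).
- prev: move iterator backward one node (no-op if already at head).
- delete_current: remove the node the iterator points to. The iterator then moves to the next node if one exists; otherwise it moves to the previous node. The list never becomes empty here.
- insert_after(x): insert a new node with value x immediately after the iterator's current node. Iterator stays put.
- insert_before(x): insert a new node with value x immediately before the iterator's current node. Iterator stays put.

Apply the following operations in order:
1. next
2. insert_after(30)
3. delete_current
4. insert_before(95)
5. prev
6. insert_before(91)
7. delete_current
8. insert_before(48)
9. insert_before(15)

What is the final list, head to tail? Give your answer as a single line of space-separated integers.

Answer: 8 91 48 15 30 9 3 2

Derivation:
After 1 (next): list=[8, 4, 9, 3, 2] cursor@4
After 2 (insert_after(30)): list=[8, 4, 30, 9, 3, 2] cursor@4
After 3 (delete_current): list=[8, 30, 9, 3, 2] cursor@30
After 4 (insert_before(95)): list=[8, 95, 30, 9, 3, 2] cursor@30
After 5 (prev): list=[8, 95, 30, 9, 3, 2] cursor@95
After 6 (insert_before(91)): list=[8, 91, 95, 30, 9, 3, 2] cursor@95
After 7 (delete_current): list=[8, 91, 30, 9, 3, 2] cursor@30
After 8 (insert_before(48)): list=[8, 91, 48, 30, 9, 3, 2] cursor@30
After 9 (insert_before(15)): list=[8, 91, 48, 15, 30, 9, 3, 2] cursor@30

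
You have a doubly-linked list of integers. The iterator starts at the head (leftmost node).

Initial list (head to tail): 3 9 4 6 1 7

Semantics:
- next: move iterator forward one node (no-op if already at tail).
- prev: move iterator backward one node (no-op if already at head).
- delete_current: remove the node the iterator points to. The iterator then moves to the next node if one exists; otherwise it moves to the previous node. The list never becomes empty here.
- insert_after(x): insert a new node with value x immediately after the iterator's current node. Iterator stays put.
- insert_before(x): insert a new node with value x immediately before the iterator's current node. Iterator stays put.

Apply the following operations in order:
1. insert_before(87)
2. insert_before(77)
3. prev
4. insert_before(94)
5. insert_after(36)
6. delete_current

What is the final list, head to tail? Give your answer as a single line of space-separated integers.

Answer: 87 94 36 3 9 4 6 1 7

Derivation:
After 1 (insert_before(87)): list=[87, 3, 9, 4, 6, 1, 7] cursor@3
After 2 (insert_before(77)): list=[87, 77, 3, 9, 4, 6, 1, 7] cursor@3
After 3 (prev): list=[87, 77, 3, 9, 4, 6, 1, 7] cursor@77
After 4 (insert_before(94)): list=[87, 94, 77, 3, 9, 4, 6, 1, 7] cursor@77
After 5 (insert_after(36)): list=[87, 94, 77, 36, 3, 9, 4, 6, 1, 7] cursor@77
After 6 (delete_current): list=[87, 94, 36, 3, 9, 4, 6, 1, 7] cursor@36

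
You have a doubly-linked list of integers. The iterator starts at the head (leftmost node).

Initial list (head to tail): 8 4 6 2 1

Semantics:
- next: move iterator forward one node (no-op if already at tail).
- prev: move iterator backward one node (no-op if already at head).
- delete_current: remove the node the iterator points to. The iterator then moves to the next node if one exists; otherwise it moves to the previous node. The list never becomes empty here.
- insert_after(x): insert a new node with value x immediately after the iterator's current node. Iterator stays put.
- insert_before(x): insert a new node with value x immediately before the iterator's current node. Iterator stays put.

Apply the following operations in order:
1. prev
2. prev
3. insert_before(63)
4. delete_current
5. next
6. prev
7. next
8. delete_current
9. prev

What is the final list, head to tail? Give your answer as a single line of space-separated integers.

Answer: 63 4 2 1

Derivation:
After 1 (prev): list=[8, 4, 6, 2, 1] cursor@8
After 2 (prev): list=[8, 4, 6, 2, 1] cursor@8
After 3 (insert_before(63)): list=[63, 8, 4, 6, 2, 1] cursor@8
After 4 (delete_current): list=[63, 4, 6, 2, 1] cursor@4
After 5 (next): list=[63, 4, 6, 2, 1] cursor@6
After 6 (prev): list=[63, 4, 6, 2, 1] cursor@4
After 7 (next): list=[63, 4, 6, 2, 1] cursor@6
After 8 (delete_current): list=[63, 4, 2, 1] cursor@2
After 9 (prev): list=[63, 4, 2, 1] cursor@4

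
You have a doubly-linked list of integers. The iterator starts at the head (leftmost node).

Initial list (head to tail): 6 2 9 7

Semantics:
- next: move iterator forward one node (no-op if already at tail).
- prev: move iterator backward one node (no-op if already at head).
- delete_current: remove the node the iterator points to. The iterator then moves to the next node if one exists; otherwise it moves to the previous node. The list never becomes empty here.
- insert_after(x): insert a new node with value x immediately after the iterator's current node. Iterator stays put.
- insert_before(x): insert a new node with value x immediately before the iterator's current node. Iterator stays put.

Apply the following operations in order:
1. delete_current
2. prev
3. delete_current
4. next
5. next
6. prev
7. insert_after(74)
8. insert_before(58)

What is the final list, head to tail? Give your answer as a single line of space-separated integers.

After 1 (delete_current): list=[2, 9, 7] cursor@2
After 2 (prev): list=[2, 9, 7] cursor@2
After 3 (delete_current): list=[9, 7] cursor@9
After 4 (next): list=[9, 7] cursor@7
After 5 (next): list=[9, 7] cursor@7
After 6 (prev): list=[9, 7] cursor@9
After 7 (insert_after(74)): list=[9, 74, 7] cursor@9
After 8 (insert_before(58)): list=[58, 9, 74, 7] cursor@9

Answer: 58 9 74 7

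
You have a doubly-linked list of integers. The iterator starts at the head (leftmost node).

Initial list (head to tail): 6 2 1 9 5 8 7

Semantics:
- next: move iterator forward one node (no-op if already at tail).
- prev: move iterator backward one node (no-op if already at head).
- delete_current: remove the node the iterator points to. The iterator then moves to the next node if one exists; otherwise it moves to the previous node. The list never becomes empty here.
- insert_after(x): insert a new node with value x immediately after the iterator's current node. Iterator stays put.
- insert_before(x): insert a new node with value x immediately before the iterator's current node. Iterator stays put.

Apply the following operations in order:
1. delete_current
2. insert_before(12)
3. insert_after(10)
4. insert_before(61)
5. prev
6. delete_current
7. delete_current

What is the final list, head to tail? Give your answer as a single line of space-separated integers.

After 1 (delete_current): list=[2, 1, 9, 5, 8, 7] cursor@2
After 2 (insert_before(12)): list=[12, 2, 1, 9, 5, 8, 7] cursor@2
After 3 (insert_after(10)): list=[12, 2, 10, 1, 9, 5, 8, 7] cursor@2
After 4 (insert_before(61)): list=[12, 61, 2, 10, 1, 9, 5, 8, 7] cursor@2
After 5 (prev): list=[12, 61, 2, 10, 1, 9, 5, 8, 7] cursor@61
After 6 (delete_current): list=[12, 2, 10, 1, 9, 5, 8, 7] cursor@2
After 7 (delete_current): list=[12, 10, 1, 9, 5, 8, 7] cursor@10

Answer: 12 10 1 9 5 8 7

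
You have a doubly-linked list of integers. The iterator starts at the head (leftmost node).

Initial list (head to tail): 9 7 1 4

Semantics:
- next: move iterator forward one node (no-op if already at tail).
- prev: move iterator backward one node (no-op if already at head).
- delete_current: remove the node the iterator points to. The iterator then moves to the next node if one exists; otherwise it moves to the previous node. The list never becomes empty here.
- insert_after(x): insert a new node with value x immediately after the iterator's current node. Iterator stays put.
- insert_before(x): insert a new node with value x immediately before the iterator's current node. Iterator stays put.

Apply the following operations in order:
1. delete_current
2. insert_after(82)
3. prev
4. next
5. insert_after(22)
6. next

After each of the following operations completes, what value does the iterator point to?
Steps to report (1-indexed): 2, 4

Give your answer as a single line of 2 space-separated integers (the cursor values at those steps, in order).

After 1 (delete_current): list=[7, 1, 4] cursor@7
After 2 (insert_after(82)): list=[7, 82, 1, 4] cursor@7
After 3 (prev): list=[7, 82, 1, 4] cursor@7
After 4 (next): list=[7, 82, 1, 4] cursor@82
After 5 (insert_after(22)): list=[7, 82, 22, 1, 4] cursor@82
After 6 (next): list=[7, 82, 22, 1, 4] cursor@22

Answer: 7 82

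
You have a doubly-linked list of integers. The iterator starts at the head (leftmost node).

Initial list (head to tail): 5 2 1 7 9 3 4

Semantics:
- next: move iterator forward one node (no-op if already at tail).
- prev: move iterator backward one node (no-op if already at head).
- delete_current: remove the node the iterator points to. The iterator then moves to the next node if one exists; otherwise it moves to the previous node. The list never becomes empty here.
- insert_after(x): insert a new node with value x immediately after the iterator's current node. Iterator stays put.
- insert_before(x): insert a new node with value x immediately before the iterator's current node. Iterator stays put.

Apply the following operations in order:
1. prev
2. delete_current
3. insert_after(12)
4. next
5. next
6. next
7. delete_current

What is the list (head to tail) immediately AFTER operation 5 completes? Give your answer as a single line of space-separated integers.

After 1 (prev): list=[5, 2, 1, 7, 9, 3, 4] cursor@5
After 2 (delete_current): list=[2, 1, 7, 9, 3, 4] cursor@2
After 3 (insert_after(12)): list=[2, 12, 1, 7, 9, 3, 4] cursor@2
After 4 (next): list=[2, 12, 1, 7, 9, 3, 4] cursor@12
After 5 (next): list=[2, 12, 1, 7, 9, 3, 4] cursor@1

Answer: 2 12 1 7 9 3 4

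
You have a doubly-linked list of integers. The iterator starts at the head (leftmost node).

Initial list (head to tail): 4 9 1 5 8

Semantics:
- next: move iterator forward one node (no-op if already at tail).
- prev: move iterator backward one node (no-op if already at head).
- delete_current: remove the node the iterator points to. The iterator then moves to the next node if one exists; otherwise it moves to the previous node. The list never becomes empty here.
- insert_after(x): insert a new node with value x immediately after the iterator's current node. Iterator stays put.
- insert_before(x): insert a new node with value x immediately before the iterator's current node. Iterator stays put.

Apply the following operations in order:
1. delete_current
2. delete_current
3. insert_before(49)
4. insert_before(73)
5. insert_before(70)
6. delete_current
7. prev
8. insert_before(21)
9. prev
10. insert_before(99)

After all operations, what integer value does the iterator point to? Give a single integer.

Answer: 21

Derivation:
After 1 (delete_current): list=[9, 1, 5, 8] cursor@9
After 2 (delete_current): list=[1, 5, 8] cursor@1
After 3 (insert_before(49)): list=[49, 1, 5, 8] cursor@1
After 4 (insert_before(73)): list=[49, 73, 1, 5, 8] cursor@1
After 5 (insert_before(70)): list=[49, 73, 70, 1, 5, 8] cursor@1
After 6 (delete_current): list=[49, 73, 70, 5, 8] cursor@5
After 7 (prev): list=[49, 73, 70, 5, 8] cursor@70
After 8 (insert_before(21)): list=[49, 73, 21, 70, 5, 8] cursor@70
After 9 (prev): list=[49, 73, 21, 70, 5, 8] cursor@21
After 10 (insert_before(99)): list=[49, 73, 99, 21, 70, 5, 8] cursor@21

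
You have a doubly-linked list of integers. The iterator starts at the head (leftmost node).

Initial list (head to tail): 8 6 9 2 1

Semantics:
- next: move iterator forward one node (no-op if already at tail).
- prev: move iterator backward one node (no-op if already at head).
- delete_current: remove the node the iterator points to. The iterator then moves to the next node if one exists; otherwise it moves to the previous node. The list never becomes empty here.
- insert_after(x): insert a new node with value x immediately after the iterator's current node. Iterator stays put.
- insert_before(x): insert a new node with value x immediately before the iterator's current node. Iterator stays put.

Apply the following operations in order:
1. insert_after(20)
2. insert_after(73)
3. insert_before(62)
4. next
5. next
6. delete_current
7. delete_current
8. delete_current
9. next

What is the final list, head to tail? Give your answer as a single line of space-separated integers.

After 1 (insert_after(20)): list=[8, 20, 6, 9, 2, 1] cursor@8
After 2 (insert_after(73)): list=[8, 73, 20, 6, 9, 2, 1] cursor@8
After 3 (insert_before(62)): list=[62, 8, 73, 20, 6, 9, 2, 1] cursor@8
After 4 (next): list=[62, 8, 73, 20, 6, 9, 2, 1] cursor@73
After 5 (next): list=[62, 8, 73, 20, 6, 9, 2, 1] cursor@20
After 6 (delete_current): list=[62, 8, 73, 6, 9, 2, 1] cursor@6
After 7 (delete_current): list=[62, 8, 73, 9, 2, 1] cursor@9
After 8 (delete_current): list=[62, 8, 73, 2, 1] cursor@2
After 9 (next): list=[62, 8, 73, 2, 1] cursor@1

Answer: 62 8 73 2 1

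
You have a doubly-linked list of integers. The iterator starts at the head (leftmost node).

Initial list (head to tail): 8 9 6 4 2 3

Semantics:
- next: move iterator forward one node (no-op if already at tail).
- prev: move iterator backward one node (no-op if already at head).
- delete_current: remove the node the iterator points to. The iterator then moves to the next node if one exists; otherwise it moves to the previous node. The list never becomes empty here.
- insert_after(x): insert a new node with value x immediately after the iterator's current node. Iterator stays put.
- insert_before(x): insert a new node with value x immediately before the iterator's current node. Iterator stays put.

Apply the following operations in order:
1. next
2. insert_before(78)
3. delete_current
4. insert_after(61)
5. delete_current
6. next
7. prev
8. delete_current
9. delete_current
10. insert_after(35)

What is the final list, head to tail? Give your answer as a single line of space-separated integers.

After 1 (next): list=[8, 9, 6, 4, 2, 3] cursor@9
After 2 (insert_before(78)): list=[8, 78, 9, 6, 4, 2, 3] cursor@9
After 3 (delete_current): list=[8, 78, 6, 4, 2, 3] cursor@6
After 4 (insert_after(61)): list=[8, 78, 6, 61, 4, 2, 3] cursor@6
After 5 (delete_current): list=[8, 78, 61, 4, 2, 3] cursor@61
After 6 (next): list=[8, 78, 61, 4, 2, 3] cursor@4
After 7 (prev): list=[8, 78, 61, 4, 2, 3] cursor@61
After 8 (delete_current): list=[8, 78, 4, 2, 3] cursor@4
After 9 (delete_current): list=[8, 78, 2, 3] cursor@2
After 10 (insert_after(35)): list=[8, 78, 2, 35, 3] cursor@2

Answer: 8 78 2 35 3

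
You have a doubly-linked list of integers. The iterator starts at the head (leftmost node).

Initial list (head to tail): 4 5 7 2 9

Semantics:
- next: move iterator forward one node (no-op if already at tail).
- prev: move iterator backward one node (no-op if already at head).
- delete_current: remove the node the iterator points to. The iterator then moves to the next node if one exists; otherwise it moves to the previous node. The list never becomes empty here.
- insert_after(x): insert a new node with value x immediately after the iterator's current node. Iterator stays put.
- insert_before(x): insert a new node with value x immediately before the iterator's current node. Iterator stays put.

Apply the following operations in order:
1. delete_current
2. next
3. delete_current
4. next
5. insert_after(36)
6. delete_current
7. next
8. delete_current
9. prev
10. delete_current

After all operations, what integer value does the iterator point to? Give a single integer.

After 1 (delete_current): list=[5, 7, 2, 9] cursor@5
After 2 (next): list=[5, 7, 2, 9] cursor@7
After 3 (delete_current): list=[5, 2, 9] cursor@2
After 4 (next): list=[5, 2, 9] cursor@9
After 5 (insert_after(36)): list=[5, 2, 9, 36] cursor@9
After 6 (delete_current): list=[5, 2, 36] cursor@36
After 7 (next): list=[5, 2, 36] cursor@36
After 8 (delete_current): list=[5, 2] cursor@2
After 9 (prev): list=[5, 2] cursor@5
After 10 (delete_current): list=[2] cursor@2

Answer: 2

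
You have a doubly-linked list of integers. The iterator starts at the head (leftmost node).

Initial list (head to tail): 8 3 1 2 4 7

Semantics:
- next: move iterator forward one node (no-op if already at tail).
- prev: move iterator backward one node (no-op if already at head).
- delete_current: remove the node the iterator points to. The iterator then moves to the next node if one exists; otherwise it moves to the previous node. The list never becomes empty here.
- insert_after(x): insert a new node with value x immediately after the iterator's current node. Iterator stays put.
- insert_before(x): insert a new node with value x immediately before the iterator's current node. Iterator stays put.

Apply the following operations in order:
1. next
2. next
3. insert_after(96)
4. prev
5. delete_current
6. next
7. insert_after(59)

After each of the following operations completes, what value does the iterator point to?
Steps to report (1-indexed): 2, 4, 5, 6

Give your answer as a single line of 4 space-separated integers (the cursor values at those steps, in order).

Answer: 1 3 1 96

Derivation:
After 1 (next): list=[8, 3, 1, 2, 4, 7] cursor@3
After 2 (next): list=[8, 3, 1, 2, 4, 7] cursor@1
After 3 (insert_after(96)): list=[8, 3, 1, 96, 2, 4, 7] cursor@1
After 4 (prev): list=[8, 3, 1, 96, 2, 4, 7] cursor@3
After 5 (delete_current): list=[8, 1, 96, 2, 4, 7] cursor@1
After 6 (next): list=[8, 1, 96, 2, 4, 7] cursor@96
After 7 (insert_after(59)): list=[8, 1, 96, 59, 2, 4, 7] cursor@96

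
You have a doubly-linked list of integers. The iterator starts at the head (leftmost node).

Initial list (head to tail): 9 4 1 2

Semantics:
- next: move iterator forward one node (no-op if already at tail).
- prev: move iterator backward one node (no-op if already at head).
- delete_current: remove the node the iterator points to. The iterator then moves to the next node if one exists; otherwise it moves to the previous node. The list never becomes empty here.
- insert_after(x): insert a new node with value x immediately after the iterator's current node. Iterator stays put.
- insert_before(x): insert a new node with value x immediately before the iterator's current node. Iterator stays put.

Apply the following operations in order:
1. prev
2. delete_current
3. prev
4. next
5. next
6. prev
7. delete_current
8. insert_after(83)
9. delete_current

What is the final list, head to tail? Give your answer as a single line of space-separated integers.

After 1 (prev): list=[9, 4, 1, 2] cursor@9
After 2 (delete_current): list=[4, 1, 2] cursor@4
After 3 (prev): list=[4, 1, 2] cursor@4
After 4 (next): list=[4, 1, 2] cursor@1
After 5 (next): list=[4, 1, 2] cursor@2
After 6 (prev): list=[4, 1, 2] cursor@1
After 7 (delete_current): list=[4, 2] cursor@2
After 8 (insert_after(83)): list=[4, 2, 83] cursor@2
After 9 (delete_current): list=[4, 83] cursor@83

Answer: 4 83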